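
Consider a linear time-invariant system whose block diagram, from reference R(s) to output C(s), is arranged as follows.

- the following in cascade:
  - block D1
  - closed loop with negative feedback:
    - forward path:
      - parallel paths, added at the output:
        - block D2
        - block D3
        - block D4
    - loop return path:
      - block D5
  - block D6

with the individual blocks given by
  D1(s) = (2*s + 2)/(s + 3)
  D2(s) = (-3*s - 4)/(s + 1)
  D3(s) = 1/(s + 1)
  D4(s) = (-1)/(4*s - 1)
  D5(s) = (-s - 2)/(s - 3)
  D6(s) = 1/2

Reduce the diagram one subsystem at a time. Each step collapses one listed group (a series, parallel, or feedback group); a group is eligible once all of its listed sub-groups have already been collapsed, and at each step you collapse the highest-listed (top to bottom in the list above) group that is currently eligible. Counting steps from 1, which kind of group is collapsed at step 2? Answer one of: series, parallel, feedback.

Step 1. sum the parallel branches D2, D3, D4
Step 2. feedback reduction of (D2+D3+D4), D5
Step 3. cascade D1, [(D2+D3+D4)/(1+(D2+D3+D4)*D5)], D6
The group at step 2 is a feedback group.

Answer: feedback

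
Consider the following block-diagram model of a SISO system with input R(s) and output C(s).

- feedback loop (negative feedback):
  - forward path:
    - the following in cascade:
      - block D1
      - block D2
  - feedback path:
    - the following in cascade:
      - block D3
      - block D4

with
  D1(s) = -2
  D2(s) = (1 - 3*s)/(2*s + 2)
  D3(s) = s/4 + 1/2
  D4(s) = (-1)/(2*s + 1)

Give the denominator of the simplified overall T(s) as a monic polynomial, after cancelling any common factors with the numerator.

Reducing step by step:

(1) series reduction of D1, D2, giving (3*s - 1)/(s + 1)
(2) multiply D3, D4 (series), giving (-s - 2)/(8*s + 4)
(3) collapse the loop ((D1*D2) forward, (D3*D4) return), giving (24*s^2 + 4*s - 4)/(5*s^2 + 7*s + 6)
No further cancellation is possible in the step-3 result, so that is T(s). Its denominator becomes monic after dividing by the leading coefficient 5.

Answer: s^2 + 7*s/5 + 6/5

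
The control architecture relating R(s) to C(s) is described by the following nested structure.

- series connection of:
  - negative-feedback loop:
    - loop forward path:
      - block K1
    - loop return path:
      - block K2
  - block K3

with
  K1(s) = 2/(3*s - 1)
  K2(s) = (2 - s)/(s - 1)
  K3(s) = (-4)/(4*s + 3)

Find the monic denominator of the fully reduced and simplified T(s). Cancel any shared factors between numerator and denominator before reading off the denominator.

Reducing step by step:

1. feedback reduction of K1, K2, giving (2*s - 2)/(3*s^2 - 6*s + 5)
2. multiply [K1/(1+K1*K2)], K3 (series), giving (8 - 8*s)/(12*s^3 - 15*s^2 + 2*s + 15)
No further cancellation is possible in the step-2 result, so that is T(s). Its denominator becomes monic after dividing by the leading coefficient 12.

Answer: s^3 - 5*s^2/4 + s/6 + 5/4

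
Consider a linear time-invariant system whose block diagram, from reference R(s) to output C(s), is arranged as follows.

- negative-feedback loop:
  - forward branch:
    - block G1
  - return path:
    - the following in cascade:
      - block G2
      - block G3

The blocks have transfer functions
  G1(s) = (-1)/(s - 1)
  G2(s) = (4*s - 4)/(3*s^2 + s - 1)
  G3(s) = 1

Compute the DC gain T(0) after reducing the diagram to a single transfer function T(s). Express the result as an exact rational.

Step 1: cascade G2, G3 = (4*s - 4)/(3*s^2 + s - 1)
Step 2: reduce the feedback loop with forward G1 and return (G2*G3) = (-3*s^2 - s + 1)/(3*s^3 - 2*s^2 - 6*s + 5)
Evaluating the step-2 result (the overall T(s)) at s = 0 gives T(0) = 1/5.

Final answer: 1/5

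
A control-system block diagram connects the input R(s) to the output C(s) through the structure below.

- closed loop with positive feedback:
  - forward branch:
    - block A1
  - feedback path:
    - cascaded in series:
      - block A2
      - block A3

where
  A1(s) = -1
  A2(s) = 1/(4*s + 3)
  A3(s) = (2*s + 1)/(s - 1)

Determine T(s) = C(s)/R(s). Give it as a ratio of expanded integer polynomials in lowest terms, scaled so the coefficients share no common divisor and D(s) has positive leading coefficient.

Step 1. multiply A2, A3 (series) gives (2*s + 1)/(4*s^2 - s - 3)
Step 2. reduce the feedback loop with forward A1 and return (A2*A3); the result is T(s) itself (integer coefficients, no common factor, positive leading denominator coefficient)

Final answer: (-4*s^2 + s + 3)/(4*s^2 + s - 2)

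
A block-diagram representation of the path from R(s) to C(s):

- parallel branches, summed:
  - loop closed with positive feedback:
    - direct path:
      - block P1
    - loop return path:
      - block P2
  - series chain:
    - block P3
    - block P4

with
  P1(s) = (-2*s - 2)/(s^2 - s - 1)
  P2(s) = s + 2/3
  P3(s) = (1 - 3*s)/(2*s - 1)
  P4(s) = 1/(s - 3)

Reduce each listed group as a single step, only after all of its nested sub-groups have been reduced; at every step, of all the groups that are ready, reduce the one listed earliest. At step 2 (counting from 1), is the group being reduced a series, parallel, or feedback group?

The answer is series.

Reasoning:
1. apply the feedback formula to P1, P2
2. multiply P3, P4 (series)
3. add [P1/(1-P1*P2)], (P3*P4) (parallel)
Step 2 collapses a series group.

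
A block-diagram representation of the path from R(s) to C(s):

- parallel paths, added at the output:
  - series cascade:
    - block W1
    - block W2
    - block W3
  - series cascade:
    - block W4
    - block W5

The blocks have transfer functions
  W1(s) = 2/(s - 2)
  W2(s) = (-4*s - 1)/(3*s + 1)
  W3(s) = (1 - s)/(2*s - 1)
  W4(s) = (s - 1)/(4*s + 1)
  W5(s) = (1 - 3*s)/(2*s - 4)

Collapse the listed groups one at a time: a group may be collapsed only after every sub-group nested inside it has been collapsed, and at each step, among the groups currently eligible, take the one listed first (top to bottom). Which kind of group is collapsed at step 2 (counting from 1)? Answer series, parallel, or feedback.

1. series reduction of W1, W2, W3
2. multiply W4, W5 (series)
3. sum the parallel branches (W1*W2*W3), (W4*W5)
Step 2 collapses a series group.

Therefore the answer is series.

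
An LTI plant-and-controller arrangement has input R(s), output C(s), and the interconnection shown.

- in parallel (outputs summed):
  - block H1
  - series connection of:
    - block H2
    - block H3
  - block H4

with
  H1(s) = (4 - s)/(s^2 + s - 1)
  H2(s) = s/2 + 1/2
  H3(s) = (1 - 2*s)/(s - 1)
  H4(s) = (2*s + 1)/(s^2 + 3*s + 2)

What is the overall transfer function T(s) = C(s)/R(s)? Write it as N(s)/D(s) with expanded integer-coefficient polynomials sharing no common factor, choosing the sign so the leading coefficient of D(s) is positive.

Answer: (-2*s^6 - 9*s^5 - 9*s^4 + 8*s^3 + 19*s^2 - 3*s - 16)/(2*s^5 + 6*s^4 - 10*s^2 - 2*s + 4)

Working:
Step 1 - reduce the series chain H2, H3; result (-2*s^2 - s + 1)/(2*s - 2)
Step 2 - sum the parallel branches H1, (H2*H3), H4, giving the overall T(s)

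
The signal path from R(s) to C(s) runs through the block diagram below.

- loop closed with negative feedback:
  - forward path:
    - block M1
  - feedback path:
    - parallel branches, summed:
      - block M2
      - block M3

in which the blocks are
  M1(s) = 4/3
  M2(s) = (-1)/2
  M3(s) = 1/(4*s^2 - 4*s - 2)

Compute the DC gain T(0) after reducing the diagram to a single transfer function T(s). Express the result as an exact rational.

First reduce the diagram to T(s).

Step 1: combine M2, M3 in parallel -> (-s^2 + s + 1)/(2*s^2 - 2*s - 1)
Step 2: collapse the loop (M1 forward, (M2+M3) return) -> (8*s^2 - 8*s - 4)/(2*s^2 - 2*s + 1)
DC gain: substitute s = 0 into T(s) from step 2: T(0) = -4/1 = -4.

Answer: -4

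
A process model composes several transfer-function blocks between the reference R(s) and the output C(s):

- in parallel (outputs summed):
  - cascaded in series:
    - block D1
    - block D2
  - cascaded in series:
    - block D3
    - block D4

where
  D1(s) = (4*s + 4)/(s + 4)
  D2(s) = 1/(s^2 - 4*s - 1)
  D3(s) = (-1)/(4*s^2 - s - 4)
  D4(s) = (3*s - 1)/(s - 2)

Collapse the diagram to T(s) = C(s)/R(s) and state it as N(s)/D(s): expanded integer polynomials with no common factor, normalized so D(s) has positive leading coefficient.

Answer: (13*s^4 - 19*s^3 + 7*s^2 + 19*s + 28)/(4*s^6 - 9*s^5 - 70*s^4 + 145*s^3 + 70*s^2 - 128*s - 32)

Working:
(1) combine D1, D2 in series gives (4*s + 4)/(s^3 - 17*s - 4)
(2) combine D3, D4 in series gives (1 - 3*s)/(4*s^3 - 9*s^2 - 2*s + 8)
(3) reduce the parallel group (D1*D2), (D3*D4); the result is T(s) itself (integer coefficients, no common factor, positive leading denominator coefficient)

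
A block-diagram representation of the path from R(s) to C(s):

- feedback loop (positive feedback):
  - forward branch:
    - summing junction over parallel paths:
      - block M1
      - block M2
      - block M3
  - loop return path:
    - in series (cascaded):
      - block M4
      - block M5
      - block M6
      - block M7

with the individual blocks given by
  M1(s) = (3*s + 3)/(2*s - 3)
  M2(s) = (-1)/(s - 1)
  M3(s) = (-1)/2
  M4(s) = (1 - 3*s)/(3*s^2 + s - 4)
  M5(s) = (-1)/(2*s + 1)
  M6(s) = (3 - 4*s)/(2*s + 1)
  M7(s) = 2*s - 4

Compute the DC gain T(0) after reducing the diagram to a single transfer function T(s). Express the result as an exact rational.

Step 1: add M1, M2, M3 (parallel), giving (4*s^2 + s - 3)/(4*s^2 - 10*s + 6)
Step 2: multiply M4, M5, M6, M7 (series), giving (-24*s^3 + 74*s^2 - 58*s + 12)/(12*s^4 + 16*s^3 - 9*s^2 - 15*s - 4)
Step 3: close the feedback loop around (M1+M2+M3), (M4*M5*M6*M7), giving (48*s^6 + 76*s^5 - 56*s^4 - 117*s^3 - 4*s^2 + 41*s + 12)/(48*s^6 + 40*s^5 - 396*s^4 + 212*s^3 + 312*s^2 - 236*s + 12)
DC gain: substitute s = 0 into T(s) from step 3: T(0) = 12/12 = 1.

Hence the answer: 1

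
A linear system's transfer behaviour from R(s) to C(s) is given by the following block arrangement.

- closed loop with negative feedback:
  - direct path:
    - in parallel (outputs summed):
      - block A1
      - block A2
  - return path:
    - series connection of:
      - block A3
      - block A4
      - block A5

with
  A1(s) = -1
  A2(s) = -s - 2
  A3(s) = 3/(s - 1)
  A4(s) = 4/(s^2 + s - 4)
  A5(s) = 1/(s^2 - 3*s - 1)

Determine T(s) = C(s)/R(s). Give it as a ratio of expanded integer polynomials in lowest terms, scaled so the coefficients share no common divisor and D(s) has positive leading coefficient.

First reduce the diagram to T(s).

1. combine A1, A2 in parallel gives -s - 3
2. reduce the series chain A3, A4, A5 gives 12/(s^5 - 3*s^4 - 6*s^3 + 19*s^2 - 7*s - 4)
3. apply the feedback formula to (A1+A2), (A3*A4*A5): this yields T(s), and no further normalization is needed

Answer: (-s^6 + 15*s^4 - s^3 - 50*s^2 + 25*s + 12)/(s^5 - 3*s^4 - 6*s^3 + 19*s^2 - 19*s - 40)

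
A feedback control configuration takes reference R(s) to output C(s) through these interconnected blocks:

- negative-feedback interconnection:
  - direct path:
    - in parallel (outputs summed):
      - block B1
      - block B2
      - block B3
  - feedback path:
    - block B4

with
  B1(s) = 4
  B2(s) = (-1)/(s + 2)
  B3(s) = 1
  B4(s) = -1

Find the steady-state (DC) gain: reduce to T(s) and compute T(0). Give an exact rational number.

Step 1. add B1, B2, B3 (parallel) = (5*s + 9)/(s + 2)
Step 2. apply the feedback formula to (B1+B2+B3), B4 = (-5*s - 9)/(4*s + 7)
DC gain: substitute s = 0 into T(s) from step 2: T(0) = -9/7.

Hence the answer: -9/7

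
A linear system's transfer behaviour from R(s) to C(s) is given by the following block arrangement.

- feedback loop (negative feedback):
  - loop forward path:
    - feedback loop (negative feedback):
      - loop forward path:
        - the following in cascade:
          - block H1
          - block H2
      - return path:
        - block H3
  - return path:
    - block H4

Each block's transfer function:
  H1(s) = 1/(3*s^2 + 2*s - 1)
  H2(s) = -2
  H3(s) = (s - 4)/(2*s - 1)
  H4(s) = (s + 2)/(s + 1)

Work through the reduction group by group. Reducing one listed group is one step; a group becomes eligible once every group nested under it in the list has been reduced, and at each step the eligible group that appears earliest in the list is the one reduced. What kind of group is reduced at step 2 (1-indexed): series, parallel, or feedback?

(1) series reduction of H1, H2
(2) close the feedback loop around (H1*H2), H3
(3) close the feedback loop around [(H1*H2)/(1+(H1*H2)*H3)], H4
At step 2 the group reduced is feedback.

Final answer: feedback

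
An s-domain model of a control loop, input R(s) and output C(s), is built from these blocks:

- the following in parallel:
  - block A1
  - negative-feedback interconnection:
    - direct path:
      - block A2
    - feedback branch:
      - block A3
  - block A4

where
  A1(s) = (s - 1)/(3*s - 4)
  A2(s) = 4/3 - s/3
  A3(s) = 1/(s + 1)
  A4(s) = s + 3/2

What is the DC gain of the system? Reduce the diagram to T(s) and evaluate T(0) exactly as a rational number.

[1] reduce the feedback loop with forward A2 and return A3: (-s^2 + 3*s + 4)/(2*s + 7)
[2] reduce the parallel group A1, [A2/(1+A2*A3)], A4: (6*s^3 + 74*s^2 - 7*s - 130)/(12*s^2 + 26*s - 56)
That last expression is T(s); at s = 0 only the constant terms survive, so T(0) = -130/(-56) = 65/28.

Hence the answer: 65/28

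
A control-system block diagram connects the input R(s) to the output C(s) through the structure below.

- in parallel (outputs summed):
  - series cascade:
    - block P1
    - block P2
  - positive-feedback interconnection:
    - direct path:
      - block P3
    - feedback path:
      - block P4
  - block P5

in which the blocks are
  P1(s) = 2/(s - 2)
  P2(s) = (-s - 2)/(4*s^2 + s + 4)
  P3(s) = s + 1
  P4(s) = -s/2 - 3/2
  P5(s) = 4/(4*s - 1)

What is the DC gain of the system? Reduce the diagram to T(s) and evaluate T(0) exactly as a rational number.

Step 1 - reduce the series chain P1, P2, giving (-2*s - 4)/(4*s^3 - 7*s^2 + 2*s - 8)
Step 2 - close the feedback loop around P3, P4, giving (2*s + 2)/(s^2 + 4*s + 5)
Step 3 - sum the parallel branches (P1*P2), [P3/(1-P3*P4)], P5, giving (48*s^5 - 4*s^4 - 104*s^3 - 270*s^2 - 194*s - 124)/(16*s^6 + 32*s^5 - 33*s^4 - 134*s^3 - 53*s^2 - 138*s + 40)
That last expression is T(s); at s = 0 only the constant terms survive, so T(0) = -124/40 = -31/10.

Therefore the answer is -31/10.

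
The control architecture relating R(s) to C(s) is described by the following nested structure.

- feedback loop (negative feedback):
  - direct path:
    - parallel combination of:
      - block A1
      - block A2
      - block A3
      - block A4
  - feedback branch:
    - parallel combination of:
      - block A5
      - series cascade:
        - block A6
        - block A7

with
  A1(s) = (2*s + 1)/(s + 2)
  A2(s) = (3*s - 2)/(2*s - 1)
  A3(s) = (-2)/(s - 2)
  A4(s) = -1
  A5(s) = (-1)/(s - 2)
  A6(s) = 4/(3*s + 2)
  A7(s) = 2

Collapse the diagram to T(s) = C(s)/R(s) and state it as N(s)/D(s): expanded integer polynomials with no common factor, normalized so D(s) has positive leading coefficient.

Answer: (15*s^5 - 59*s^4 - s^3 + 126*s^2 + 4*s - 40)/(6*s^5 + 14*s^4 - 183*s^3 + 227*s^2 + 264*s - 196)

Working:
Step 1. add A1, A2, A3, A4 (parallel), giving (5*s^3 - 13*s^2 - 11*s + 10)/(2*s^3 - s^2 - 8*s + 4)
Step 2. cascade A6, A7, giving 8/(3*s + 2)
Step 3. parallel reduction of A5, (A6*A7), giving (5*s - 18)/(3*s^2 - 4*s - 4)
Step 4. close the feedback loop around (A1+A2+A3+A4), (A5+(A6*A7)), giving the overall T(s)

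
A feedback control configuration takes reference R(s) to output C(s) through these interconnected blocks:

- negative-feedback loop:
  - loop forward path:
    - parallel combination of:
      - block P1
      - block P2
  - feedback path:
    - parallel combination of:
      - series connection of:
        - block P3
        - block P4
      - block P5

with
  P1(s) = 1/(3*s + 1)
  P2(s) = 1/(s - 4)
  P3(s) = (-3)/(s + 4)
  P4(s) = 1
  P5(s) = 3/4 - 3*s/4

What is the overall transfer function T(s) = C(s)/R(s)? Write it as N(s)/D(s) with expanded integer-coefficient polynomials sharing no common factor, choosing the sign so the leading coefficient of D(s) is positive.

1. add P1, P2 (parallel); result (4*s - 3)/(3*s^2 - 11*s - 4)
2. cascade P3, P4; result (-3)/(s + 4)
3. combine (P3*P4), P5 in parallel; result (-3*s^2 - 9*s)/(4*s + 16)
4. collapse the loop ((P1+P2) forward, ((P3*P4)+P5) return): this yields T(s), and no further normalization is needed

Answer: (-16*s^2 - 52*s + 48)/(23*s^2 + 165*s + 64)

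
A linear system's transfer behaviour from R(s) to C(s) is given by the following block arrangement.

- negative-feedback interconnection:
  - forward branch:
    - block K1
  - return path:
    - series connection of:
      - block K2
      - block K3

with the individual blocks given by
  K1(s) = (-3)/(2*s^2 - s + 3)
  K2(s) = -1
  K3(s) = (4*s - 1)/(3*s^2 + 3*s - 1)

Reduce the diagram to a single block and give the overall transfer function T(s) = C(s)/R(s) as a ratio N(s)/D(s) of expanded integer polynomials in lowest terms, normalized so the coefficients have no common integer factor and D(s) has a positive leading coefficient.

The answer is (-9*s^2 - 9*s + 3)/(6*s^4 + 3*s^3 + 4*s^2 + 22*s - 6).

Reasoning:
Step 1. combine K2, K3 in series; result (1 - 4*s)/(3*s^2 + 3*s - 1)
Step 2. close the feedback loop around K1, (K2*K3); the result is T(s) itself (integer coefficients, no common factor, positive leading denominator coefficient)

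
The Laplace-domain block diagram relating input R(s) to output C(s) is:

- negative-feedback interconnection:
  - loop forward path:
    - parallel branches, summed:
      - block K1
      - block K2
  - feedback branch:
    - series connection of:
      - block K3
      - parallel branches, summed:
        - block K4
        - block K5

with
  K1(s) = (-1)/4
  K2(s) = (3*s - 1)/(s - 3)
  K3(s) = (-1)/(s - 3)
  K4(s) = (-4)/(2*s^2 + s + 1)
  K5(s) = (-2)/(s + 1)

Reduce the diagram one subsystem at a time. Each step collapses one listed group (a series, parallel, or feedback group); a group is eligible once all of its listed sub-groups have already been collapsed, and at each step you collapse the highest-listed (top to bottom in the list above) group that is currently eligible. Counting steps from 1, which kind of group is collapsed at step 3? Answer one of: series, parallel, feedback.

Step 1. combine K1, K2 in parallel
Step 2. combine K4, K5 in parallel
Step 3. series reduction of K3, (K4+K5)
Step 4. reduce the feedback loop with forward (K1+K2) and return (K3*(K4+K5))
At step 3 the group reduced is series.

Answer: series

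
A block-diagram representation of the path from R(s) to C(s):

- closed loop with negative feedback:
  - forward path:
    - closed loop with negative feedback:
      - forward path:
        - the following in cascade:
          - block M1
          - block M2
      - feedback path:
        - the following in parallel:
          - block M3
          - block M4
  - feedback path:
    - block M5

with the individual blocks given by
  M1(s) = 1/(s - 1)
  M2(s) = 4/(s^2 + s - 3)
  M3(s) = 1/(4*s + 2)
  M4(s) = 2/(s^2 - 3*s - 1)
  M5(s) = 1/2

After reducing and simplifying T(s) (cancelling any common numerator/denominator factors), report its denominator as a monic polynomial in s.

First reduce the diagram to T(s).

[1] combine M1, M2 in series = 4/(s^3 - 4*s + 3)
[2] reduce the parallel group M3, M4 = (s^2 + 5*s + 3)/(4*s^3 - 10*s^2 - 10*s - 2)
[3] reduce the feedback loop with forward (M1*M2) and return (M3+M4) = (8*s^3 - 20*s^2 - 20*s - 4)/(2*s^6 - 5*s^5 - 13*s^4 + 25*s^3 + 7*s^2 - s + 3)
[4] collapse the loop ([(M1*M2)/(1+(M1*M2)*(M3+M4))] forward, M5 return) = (8*s^3 - 20*s^2 - 20*s - 4)/(2*s^6 - 5*s^5 - 13*s^4 + 29*s^3 - 3*s^2 - 11*s + 1)
No further cancellation is possible in the step-4 result, so that is T(s). Its denominator becomes monic after dividing by the leading coefficient 2.

Answer: s^6 - 5*s^5/2 - 13*s^4/2 + 29*s^3/2 - 3*s^2/2 - 11*s/2 + 1/2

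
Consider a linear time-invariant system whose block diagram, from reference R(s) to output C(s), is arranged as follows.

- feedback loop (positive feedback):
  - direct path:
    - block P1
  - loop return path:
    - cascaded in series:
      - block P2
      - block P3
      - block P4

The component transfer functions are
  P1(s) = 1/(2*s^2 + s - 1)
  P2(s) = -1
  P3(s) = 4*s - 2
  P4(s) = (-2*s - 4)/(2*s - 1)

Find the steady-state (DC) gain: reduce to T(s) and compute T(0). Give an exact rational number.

First reduce the diagram to T(s).

[1] multiply P2, P3, P4 (series); result 4*s + 8
[2] apply the feedback formula to P1, (P2*P3*P4); result 1/(2*s^2 - 3*s - 9)
DC gain: substitute s = 0 into T(s) from step 2: T(0) = 1/(-9) = -1/9.

Answer: -1/9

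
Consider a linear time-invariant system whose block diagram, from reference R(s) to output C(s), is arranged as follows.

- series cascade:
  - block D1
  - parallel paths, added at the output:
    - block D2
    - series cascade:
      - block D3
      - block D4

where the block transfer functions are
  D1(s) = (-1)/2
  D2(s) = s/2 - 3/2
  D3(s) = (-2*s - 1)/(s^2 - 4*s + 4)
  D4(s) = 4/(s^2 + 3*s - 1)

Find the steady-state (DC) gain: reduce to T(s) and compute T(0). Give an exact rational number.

Step 1 - cascade D3, D4 -> (-8*s - 4)/(s^4 - s^3 - 9*s^2 + 16*s - 4)
Step 2 - add D2, (D3*D4) (parallel) -> (s^5 - 4*s^4 - 6*s^3 + 43*s^2 - 68*s + 4)/(2*s^4 - 2*s^3 - 18*s^2 + 32*s - 8)
Step 3 - reduce the series chain D1, (D2+(D3*D4)) -> (-s^5 + 4*s^4 + 6*s^3 - 43*s^2 + 68*s - 4)/(4*s^4 - 4*s^3 - 36*s^2 + 64*s - 16)
DC gain: substitute s = 0 into T(s) from step 3: T(0) = -4/(-16) = 1/4.

Answer: 1/4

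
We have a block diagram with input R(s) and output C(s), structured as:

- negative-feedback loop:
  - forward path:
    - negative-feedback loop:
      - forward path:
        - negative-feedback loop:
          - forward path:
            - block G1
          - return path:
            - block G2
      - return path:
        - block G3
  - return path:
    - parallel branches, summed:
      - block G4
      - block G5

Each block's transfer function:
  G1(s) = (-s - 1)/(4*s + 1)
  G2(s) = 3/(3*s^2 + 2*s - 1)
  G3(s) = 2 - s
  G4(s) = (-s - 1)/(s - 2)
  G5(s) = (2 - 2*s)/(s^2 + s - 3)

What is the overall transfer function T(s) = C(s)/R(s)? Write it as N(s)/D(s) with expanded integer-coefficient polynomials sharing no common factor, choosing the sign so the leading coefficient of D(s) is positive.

First reduce the diagram to T(s).

1. reduce the feedback loop with forward G1 and return G2; result (-3*s^2 - 2*s + 1)/(12*s^2 - s - 4)
2. feedback reduction of [G1/(1+G1*G2)], G3; result (-3*s^2 - 2*s + 1)/(3*s^3 + 8*s^2 - 6*s - 2)
3. reduce the parallel group G4, G5; result (-s^3 - 4*s^2 + 8*s - 1)/(s^3 - s^2 - 5*s + 6)
4. reduce the feedback loop with forward [[G1/(1+G1*G2)]/(1+[G1/(1+G1*G2)]*G3)] and return (G4+G5): this yields T(s), and no further normalization is needed

Answer: (-3*s^5 + s^4 + 18*s^3 - 9*s^2 - 17*s + 6)/(3*s^6 + 8*s^5 - 15*s^4 - 35*s^3 + 63*s^2 - 16*s - 13)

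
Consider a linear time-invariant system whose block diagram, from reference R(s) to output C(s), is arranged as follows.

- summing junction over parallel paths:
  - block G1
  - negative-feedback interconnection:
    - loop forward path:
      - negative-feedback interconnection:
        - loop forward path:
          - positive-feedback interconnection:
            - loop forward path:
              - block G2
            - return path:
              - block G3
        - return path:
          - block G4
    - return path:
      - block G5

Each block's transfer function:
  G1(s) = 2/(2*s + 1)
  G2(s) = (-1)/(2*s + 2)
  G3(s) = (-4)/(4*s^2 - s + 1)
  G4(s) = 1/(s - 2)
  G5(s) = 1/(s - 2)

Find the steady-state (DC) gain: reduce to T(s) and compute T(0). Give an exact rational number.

First reduce the diagram to T(s).

(1) feedback reduction of G2, G3; result (-4*s^2 + s - 1)/(8*s^3 + 6*s^2 - 2)
(2) feedback reduction of [G2/(1-G2*G3)], G4; result (-4*s^3 + 9*s^2 - 3*s + 2)/(8*s^4 - 10*s^3 - 16*s^2 - s + 3)
(3) close the feedback loop around [[G2/(1-G2*G3)]/(1+[G2/(1-G2*G3)]*G4)], G5; result (-4*s^3 + 9*s^2 - 3*s + 2)/(8*s^4 - 10*s^3 - 20*s^2 + 2)
(4) parallel reduction of G1, [[[G2/(1-G2*G3)]/(1+[G2/(1-G2*G3)]*G4)]/(1+[[G2/(1-G2*G3)]/(1+[G2/(1-G2*G3)]*G4)]*G5)]; result (8*s^4 - 6*s^3 - 37*s^2 + s + 6)/(16*s^5 - 12*s^4 - 50*s^3 - 20*s^2 + 4*s + 2)
Evaluating the step-4 result (the overall T(s)) at s = 0 gives T(0) = 6/2 = 3.

Answer: 3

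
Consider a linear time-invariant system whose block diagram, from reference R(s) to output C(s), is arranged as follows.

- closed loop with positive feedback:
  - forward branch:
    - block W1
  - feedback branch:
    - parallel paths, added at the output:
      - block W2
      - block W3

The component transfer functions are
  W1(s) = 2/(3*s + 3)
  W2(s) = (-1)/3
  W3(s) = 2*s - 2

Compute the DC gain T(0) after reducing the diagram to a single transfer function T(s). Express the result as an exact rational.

1. parallel reduction of W2, W3; result 2*s - 7/3
2. apply the feedback formula to W1, (W2+W3); result (-6)/(3*s - 23)
The step-2 result is T(s). Setting s = 0: T(0) = -6/(-23) = 6/23.

Answer: 6/23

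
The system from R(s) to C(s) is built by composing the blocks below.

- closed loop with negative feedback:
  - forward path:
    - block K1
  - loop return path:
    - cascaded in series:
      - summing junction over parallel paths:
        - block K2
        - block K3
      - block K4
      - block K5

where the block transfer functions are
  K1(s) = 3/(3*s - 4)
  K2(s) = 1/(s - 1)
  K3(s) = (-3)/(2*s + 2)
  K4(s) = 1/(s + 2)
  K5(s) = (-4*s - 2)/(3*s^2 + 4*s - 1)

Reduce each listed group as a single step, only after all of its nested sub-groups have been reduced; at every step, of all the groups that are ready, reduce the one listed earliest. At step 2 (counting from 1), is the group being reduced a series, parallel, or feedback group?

Reducing step by step:

1. add K2, K3 (parallel)
2. multiply (K2+K3), K4, K5 (series)
3. apply the feedback formula to K1, ((K2+K3)*K4*K5)
So the answer for step 2 is series.

Answer: series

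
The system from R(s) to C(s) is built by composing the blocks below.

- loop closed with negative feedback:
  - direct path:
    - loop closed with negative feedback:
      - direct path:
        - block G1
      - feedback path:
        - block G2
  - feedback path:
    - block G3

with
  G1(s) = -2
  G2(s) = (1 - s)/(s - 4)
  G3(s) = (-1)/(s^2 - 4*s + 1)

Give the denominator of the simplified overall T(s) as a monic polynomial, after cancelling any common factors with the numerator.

(1) reduce the feedback loop with forward G1 and return G2: (8 - 2*s)/(3*s - 6)
(2) apply the feedback formula to [G1/(1+G1*G2)], G3: (-2*s^3 + 16*s^2 - 34*s + 8)/(3*s^3 - 18*s^2 + 29*s - 14)
That last expression is T(s), already simplified. Scaling its denominator by 1/3 (the reciprocal of the leading coefficient) yields the monic denominator.

Answer: s^3 - 6*s^2 + 29*s/3 - 14/3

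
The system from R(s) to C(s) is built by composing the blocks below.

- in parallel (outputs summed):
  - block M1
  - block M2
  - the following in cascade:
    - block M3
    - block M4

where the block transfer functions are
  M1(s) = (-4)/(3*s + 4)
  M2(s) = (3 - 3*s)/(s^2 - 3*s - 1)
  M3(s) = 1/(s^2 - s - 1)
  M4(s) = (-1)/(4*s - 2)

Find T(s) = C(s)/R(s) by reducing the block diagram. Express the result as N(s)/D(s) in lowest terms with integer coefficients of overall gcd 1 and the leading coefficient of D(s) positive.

Reducing step by step:

Step 1. series reduction of M3, M4; result (-1)/(4*s^3 - 6*s^2 - 2*s + 2)
Step 2. combine M1, M2, (M3*M4) in parallel - this is the overall T(s), already in the required normalized form

Answer: (-52*s^5 + 114*s^4 + 33*s^3 - 135*s^2 + s + 36)/(12*s^6 - 38*s^5 - 36*s^4 + 90*s^3 + 44*s^2 - 22*s - 8)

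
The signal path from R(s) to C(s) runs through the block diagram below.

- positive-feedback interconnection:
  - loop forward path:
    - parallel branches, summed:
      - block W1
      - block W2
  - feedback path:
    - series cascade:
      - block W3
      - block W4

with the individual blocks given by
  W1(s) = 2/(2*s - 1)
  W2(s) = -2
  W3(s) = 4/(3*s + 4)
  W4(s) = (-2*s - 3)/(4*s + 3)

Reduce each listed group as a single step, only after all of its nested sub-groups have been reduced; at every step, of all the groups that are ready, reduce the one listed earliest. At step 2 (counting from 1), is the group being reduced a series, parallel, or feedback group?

[1] add W1, W2 (parallel)
[2] cascade W3, W4
[3] close the feedback loop around (W1+W2), (W3*W4)
So the answer for step 2 is series.

Final answer: series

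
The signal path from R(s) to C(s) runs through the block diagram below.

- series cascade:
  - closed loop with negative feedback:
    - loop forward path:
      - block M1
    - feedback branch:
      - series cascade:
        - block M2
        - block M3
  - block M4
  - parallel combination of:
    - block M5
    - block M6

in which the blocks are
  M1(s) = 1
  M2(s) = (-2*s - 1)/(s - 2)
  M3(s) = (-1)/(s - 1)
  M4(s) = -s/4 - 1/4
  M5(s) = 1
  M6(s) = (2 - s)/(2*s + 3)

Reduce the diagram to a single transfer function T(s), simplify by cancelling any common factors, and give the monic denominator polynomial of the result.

Answer: s^3 + s^2/2 + 3*s/2 + 9/2

Working:
Step 1. reduce the series chain M2, M3 -> (2*s + 1)/(s^2 - 3*s + 2)
Step 2. collapse the loop (M1 forward, (M2*M3) return) -> (s^2 - 3*s + 2)/(s^2 - s + 3)
Step 3. add M5, M6 (parallel) -> (s + 5)/(2*s + 3)
Step 4. series reduction of [M1/(1+M1*(M2*M3))], M4, (M5+M6) -> (-s^4 - 3*s^3 + 11*s^2 + 3*s - 10)/(8*s^3 + 4*s^2 + 12*s + 36)
The result of step 4 is T(s) in lowest terms. Its denominator has leading coefficient 8; dividing the denominator through by 8 makes it monic.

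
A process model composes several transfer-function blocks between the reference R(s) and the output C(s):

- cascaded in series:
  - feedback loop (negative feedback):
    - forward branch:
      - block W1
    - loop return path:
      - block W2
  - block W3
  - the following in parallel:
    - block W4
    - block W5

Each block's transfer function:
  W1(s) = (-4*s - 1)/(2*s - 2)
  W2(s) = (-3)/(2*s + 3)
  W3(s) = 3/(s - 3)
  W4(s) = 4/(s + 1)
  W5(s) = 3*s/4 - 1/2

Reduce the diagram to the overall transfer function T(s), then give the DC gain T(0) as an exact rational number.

Answer: -7/2

Working:
Step 1: feedback reduction of W1, W2, giving (-8*s^2 - 14*s - 3)/(4*s^2 + 14*s - 3)
Step 2: sum the parallel branches W4, W5, giving (3*s^2 + s + 14)/(4*s + 4)
Step 3: cascade [W1/(1+W1*W2)], W3, (W4+W5), giving (-72*s^4 - 150*s^3 - 405*s^2 - 597*s - 126)/(16*s^4 + 24*s^3 - 172*s^2 - 144*s + 36)
DC gain: substitute s = 0 into T(s) from step 3: T(0) = -126/36 = -7/2.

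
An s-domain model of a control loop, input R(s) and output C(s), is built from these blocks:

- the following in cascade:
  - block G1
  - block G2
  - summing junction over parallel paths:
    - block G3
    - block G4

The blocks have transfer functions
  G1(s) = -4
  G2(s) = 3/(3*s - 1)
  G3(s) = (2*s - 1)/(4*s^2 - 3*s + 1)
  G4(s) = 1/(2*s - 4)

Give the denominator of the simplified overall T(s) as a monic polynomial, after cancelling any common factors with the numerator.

Answer: s^4 - 37*s^3/12 + 8*s^2/3 - 13*s/12 + 1/6

Working:
Step 1. reduce the parallel group G3, G4; result (8*s^2 - 13*s + 5)/(8*s^3 - 22*s^2 + 14*s - 4)
Step 2. series reduction of G1, G2, (G3+G4); result (-48*s^2 + 78*s - 30)/(12*s^4 - 37*s^3 + 32*s^2 - 13*s + 2)
The result of step 2 is T(s) in lowest terms. Its denominator has leading coefficient 12; dividing the denominator through by 12 makes it monic.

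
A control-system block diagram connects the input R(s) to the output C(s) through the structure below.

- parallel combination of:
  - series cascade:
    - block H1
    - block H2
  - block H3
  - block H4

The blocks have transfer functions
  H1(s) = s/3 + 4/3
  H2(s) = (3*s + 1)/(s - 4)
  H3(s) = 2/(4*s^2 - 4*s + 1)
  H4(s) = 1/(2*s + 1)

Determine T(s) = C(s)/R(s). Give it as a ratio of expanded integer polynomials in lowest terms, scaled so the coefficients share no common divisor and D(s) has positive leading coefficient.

Reducing step by step:

1. cascade H1, H2 = (3*s^2 + 13*s + 4)/(3*s - 12)
2. reduce the parallel group (H1*H2), H3, H4, giving the overall T(s)

Answer: (24*s^5 + 92*s^4 - 14*s^3 - 87*s^2 + 14*s - 32)/(24*s^4 - 108*s^3 + 42*s^2 + 27*s - 12)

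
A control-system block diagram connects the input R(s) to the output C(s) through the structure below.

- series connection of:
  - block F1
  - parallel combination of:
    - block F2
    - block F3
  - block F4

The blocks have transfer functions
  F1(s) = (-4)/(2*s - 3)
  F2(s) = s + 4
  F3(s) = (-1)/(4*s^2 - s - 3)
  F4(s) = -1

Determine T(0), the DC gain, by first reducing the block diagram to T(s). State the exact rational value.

[1] parallel reduction of F2, F3 = (4*s^3 + 15*s^2 - 7*s - 13)/(4*s^2 - s - 3)
[2] multiply F1, (F2+F3), F4 (series) = (16*s^3 + 60*s^2 - 28*s - 52)/(8*s^3 - 14*s^2 - 3*s + 9)
DC gain: substitute s = 0 into T(s) from step 2: T(0) = -52/9.

Therefore the answer is -52/9.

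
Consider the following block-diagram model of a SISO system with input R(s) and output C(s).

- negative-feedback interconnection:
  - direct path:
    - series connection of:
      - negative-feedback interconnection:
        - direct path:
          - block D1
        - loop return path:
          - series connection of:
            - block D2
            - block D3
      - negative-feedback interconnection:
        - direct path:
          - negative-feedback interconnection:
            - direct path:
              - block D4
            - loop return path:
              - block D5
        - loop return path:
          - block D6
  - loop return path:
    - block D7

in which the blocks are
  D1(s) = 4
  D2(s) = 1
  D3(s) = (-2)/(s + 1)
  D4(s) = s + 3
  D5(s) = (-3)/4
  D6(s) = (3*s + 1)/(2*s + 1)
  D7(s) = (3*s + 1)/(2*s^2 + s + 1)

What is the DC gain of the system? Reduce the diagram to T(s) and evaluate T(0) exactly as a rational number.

The answer is -48.

Reasoning:
(1) multiply D2, D3 (series): (-2)/(s + 1)
(2) apply the feedback formula to D1, (D2*D3): (4*s + 4)/(s - 7)
(3) feedback reduction of D4, D5: (-4*s - 12)/(3*s + 5)
(4) feedback reduction of [D4/(1+D4*D5)], D6: (8*s^2 + 28*s + 12)/(6*s^2 + 27*s + 7)
(5) cascade [D1/(1+D1*(D2*D3))], [[D4/(1+D4*D5)]/(1+[D4/(1+D4*D5)]*D6)]: (32*s^3 + 144*s^2 + 160*s + 48)/(6*s^3 - 15*s^2 - 182*s - 49)
(6) reduce the feedback loop with forward ([D1/(1+D1*(D2*D3))]*[[D4/(1+D4*D5)]/(1+[D4/(1+D4*D5)]*D6)]) and return D7: (64*s^5 + 320*s^4 + 496*s^3 + 400*s^2 + 208*s + 48)/(12*s^5 + 72*s^4 + 91*s^3 + 329*s^2 + 73*s - 1)
Step 6 gives the overall T(s). Then T(0) = 48/(-1) = -48.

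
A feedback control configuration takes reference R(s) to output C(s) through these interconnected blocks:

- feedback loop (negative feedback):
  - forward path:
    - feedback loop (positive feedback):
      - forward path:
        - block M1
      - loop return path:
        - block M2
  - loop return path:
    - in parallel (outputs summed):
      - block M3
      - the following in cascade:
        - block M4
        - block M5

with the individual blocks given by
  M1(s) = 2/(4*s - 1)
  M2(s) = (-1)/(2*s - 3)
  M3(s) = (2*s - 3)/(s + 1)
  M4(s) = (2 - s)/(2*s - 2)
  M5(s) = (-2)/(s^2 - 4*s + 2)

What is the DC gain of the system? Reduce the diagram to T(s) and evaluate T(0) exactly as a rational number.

Answer: -6/17

Working:
Step 1 - close the feedback loop around M1, M2; result (4*s - 6)/(8*s^2 - 14*s + 5)
Step 2 - multiply M4, M5 (series); result (s - 2)/(s^3 - 5*s^2 + 6*s - 2)
Step 3 - add M3, (M4*M5) (parallel); result (2*s^4 - 13*s^3 + 28*s^2 - 23*s + 4)/(s^4 - 4*s^3 + s^2 + 4*s - 2)
Step 4 - close the feedback loop around [M1/(1-M1*M2)], (M3+(M4*M5)); result (4*s^5 - 22*s^4 + 28*s^3 + 10*s^2 - 32*s + 12)/(8*s^6 - 38*s^5 + 5*s^4 + 188*s^3 - 327*s^2 + 202*s - 34)
Step 4 gives the overall T(s). Then T(0) = 12/(-34) = -6/17.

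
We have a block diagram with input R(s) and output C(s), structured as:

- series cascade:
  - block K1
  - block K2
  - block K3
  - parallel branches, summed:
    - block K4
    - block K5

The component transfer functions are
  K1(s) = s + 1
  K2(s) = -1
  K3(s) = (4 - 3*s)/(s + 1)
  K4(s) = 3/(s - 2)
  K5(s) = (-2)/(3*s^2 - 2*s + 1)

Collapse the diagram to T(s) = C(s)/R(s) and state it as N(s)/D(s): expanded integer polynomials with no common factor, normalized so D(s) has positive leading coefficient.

Step 1: add K4, K5 (parallel), giving (9*s^2 - 8*s + 7)/(3*s^3 - 8*s^2 + 5*s - 2)
Step 2: series reduction of K1, K2, K3, (K4+K5): this yields T(s), and no further normalization is needed

Hence the answer: (27*s^3 - 60*s^2 + 53*s - 28)/(3*s^3 - 8*s^2 + 5*s - 2)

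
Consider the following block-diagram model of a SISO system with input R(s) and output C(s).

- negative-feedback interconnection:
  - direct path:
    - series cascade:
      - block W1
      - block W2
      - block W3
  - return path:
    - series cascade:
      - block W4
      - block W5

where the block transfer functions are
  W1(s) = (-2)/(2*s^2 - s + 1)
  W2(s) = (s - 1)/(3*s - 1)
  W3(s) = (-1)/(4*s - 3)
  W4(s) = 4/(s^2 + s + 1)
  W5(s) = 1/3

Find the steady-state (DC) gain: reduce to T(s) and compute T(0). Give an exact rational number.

[1] combine W1, W2, W3 in series gives (2*s - 2)/(24*s^4 - 38*s^3 + 31*s^2 - 16*s + 3)
[2] series reduction of W4, W5 gives 4/(3*s^2 + 3*s + 3)
[3] reduce the feedback loop with forward (W1*W2*W3) and return (W4*W5) gives (6*s^3 - 6)/(72*s^6 - 42*s^5 + 51*s^4 - 69*s^3 + 54*s^2 - 31*s + 1)
Step 3 gives the overall T(s). Then T(0) = -6/1 = -6.

Final answer: -6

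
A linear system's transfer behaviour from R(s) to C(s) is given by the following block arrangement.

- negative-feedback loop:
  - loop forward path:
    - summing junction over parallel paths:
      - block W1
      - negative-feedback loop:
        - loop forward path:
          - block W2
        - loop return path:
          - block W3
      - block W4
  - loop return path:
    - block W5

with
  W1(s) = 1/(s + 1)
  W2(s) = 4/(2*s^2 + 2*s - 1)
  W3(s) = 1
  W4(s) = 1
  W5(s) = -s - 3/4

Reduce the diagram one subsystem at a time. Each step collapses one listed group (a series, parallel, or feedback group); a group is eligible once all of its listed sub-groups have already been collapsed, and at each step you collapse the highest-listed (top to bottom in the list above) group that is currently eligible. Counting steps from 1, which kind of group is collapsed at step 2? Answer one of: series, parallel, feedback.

The answer is parallel.

Reasoning:
Step 1 - apply the feedback formula to W2, W3
Step 2 - sum the parallel branches W1, [W2/(1+W2*W3)], W4
Step 3 - feedback reduction of (W1+[W2/(1+W2*W3)]+W4), W5
Step 2 collapses a parallel group.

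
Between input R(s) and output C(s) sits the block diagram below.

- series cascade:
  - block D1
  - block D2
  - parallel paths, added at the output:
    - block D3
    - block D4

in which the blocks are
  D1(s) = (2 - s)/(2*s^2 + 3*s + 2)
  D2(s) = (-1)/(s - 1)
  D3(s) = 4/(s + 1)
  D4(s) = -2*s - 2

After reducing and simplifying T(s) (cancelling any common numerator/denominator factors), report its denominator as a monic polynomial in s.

(1) parallel reduction of D3, D4 gives (-2*s^2 - 4*s + 2)/(s + 1)
(2) series reduction of D1, D2, (D3+D4) gives (-2*s^3 + 10*s - 4)/(2*s^4 + 3*s^3 - 3*s - 2)
No further cancellation is possible in the step-2 result, so that is T(s). Its denominator becomes monic after dividing by the leading coefficient 2.

Hence the answer: s^4 + 3*s^3/2 - 3*s/2 - 1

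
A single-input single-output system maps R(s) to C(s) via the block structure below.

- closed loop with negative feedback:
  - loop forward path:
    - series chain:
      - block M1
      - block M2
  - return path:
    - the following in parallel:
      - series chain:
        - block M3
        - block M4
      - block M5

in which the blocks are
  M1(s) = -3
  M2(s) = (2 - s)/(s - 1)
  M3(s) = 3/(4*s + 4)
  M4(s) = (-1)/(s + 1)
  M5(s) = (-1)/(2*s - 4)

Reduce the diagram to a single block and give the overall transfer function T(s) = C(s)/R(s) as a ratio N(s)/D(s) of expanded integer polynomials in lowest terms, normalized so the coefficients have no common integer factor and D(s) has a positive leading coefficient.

Step 1: multiply M1, M2 (series): (3*s - 6)/(s - 1)
Step 2: cascade M3, M4: (-3)/(4*s^2 + 8*s + 4)
Step 3: combine (M3*M4), M5 in parallel: (-2*s^2 - 7*s + 4)/(4*s^3 - 12*s - 8)
Step 4: reduce the feedback loop with forward (M1*M2) and return ((M3*M4)+M5): this yields T(s), and no further normalization is needed

Hence the answer: (12*s^3 - 36*s - 24)/(4*s^3 - 2*s^2 - 25*s + 8)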